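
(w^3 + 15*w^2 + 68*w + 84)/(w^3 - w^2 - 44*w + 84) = (w^2 + 8*w + 12)/(w^2 - 8*w + 12)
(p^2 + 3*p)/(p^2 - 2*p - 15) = p/(p - 5)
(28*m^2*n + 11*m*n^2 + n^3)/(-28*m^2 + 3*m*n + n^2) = n*(-4*m - n)/(4*m - n)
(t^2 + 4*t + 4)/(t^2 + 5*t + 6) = (t + 2)/(t + 3)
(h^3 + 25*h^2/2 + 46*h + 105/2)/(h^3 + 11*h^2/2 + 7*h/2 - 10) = (h^2 + 10*h + 21)/(h^2 + 3*h - 4)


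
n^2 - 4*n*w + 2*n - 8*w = (n + 2)*(n - 4*w)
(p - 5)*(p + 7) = p^2 + 2*p - 35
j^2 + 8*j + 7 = (j + 1)*(j + 7)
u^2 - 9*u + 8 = (u - 8)*(u - 1)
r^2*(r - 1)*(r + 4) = r^4 + 3*r^3 - 4*r^2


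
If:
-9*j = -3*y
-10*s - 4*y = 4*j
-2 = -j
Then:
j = 2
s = -16/5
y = 6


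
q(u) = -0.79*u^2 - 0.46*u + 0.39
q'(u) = -1.58*u - 0.46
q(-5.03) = -17.28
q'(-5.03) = 7.49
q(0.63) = -0.21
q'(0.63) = -1.46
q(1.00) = -0.86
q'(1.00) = -2.04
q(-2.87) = -4.80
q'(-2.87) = 4.07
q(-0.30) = 0.46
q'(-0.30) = 0.01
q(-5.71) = -22.74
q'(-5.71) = 8.56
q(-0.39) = 0.45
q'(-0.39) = 0.16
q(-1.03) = 0.03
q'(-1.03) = 1.17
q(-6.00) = -25.29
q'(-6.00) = 9.02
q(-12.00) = -107.85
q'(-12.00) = 18.50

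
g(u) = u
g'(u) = 1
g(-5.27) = -5.27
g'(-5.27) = 1.00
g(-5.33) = -5.33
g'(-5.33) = 1.00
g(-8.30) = -8.30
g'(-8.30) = 1.00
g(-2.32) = -2.32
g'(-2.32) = 1.00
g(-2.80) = -2.80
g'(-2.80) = 1.00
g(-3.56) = -3.56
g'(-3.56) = 1.00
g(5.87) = 5.87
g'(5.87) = 1.00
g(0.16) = 0.16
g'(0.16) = 1.00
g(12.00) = 12.00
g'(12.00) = 1.00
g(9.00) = 9.00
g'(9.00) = 1.00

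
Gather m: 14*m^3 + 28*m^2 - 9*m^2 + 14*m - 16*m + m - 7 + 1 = 14*m^3 + 19*m^2 - m - 6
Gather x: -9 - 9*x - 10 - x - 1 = -10*x - 20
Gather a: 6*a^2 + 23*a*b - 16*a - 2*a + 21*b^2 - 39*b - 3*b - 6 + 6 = 6*a^2 + a*(23*b - 18) + 21*b^2 - 42*b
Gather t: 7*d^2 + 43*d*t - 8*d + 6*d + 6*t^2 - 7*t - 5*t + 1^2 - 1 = 7*d^2 - 2*d + 6*t^2 + t*(43*d - 12)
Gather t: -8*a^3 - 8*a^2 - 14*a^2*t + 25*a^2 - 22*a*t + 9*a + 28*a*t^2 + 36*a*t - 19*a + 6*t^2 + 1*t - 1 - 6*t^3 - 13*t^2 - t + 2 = -8*a^3 + 17*a^2 - 10*a - 6*t^3 + t^2*(28*a - 7) + t*(-14*a^2 + 14*a) + 1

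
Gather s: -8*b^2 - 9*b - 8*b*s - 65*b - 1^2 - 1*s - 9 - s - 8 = -8*b^2 - 74*b + s*(-8*b - 2) - 18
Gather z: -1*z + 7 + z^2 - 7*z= z^2 - 8*z + 7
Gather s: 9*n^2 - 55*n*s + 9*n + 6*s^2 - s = 9*n^2 + 9*n + 6*s^2 + s*(-55*n - 1)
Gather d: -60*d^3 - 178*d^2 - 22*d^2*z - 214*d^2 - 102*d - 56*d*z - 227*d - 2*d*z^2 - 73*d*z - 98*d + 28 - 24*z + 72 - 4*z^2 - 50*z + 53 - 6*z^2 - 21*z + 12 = -60*d^3 + d^2*(-22*z - 392) + d*(-2*z^2 - 129*z - 427) - 10*z^2 - 95*z + 165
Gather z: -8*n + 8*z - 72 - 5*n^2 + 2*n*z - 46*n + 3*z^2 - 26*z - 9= -5*n^2 - 54*n + 3*z^2 + z*(2*n - 18) - 81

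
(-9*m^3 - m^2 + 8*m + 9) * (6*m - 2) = -54*m^4 + 12*m^3 + 50*m^2 + 38*m - 18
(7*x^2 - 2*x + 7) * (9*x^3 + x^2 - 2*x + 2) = 63*x^5 - 11*x^4 + 47*x^3 + 25*x^2 - 18*x + 14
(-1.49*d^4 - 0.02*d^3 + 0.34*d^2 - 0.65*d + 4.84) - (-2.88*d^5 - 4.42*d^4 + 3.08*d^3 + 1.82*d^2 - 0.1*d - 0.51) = 2.88*d^5 + 2.93*d^4 - 3.1*d^3 - 1.48*d^2 - 0.55*d + 5.35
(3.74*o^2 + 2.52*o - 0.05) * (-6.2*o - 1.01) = -23.188*o^3 - 19.4014*o^2 - 2.2352*o + 0.0505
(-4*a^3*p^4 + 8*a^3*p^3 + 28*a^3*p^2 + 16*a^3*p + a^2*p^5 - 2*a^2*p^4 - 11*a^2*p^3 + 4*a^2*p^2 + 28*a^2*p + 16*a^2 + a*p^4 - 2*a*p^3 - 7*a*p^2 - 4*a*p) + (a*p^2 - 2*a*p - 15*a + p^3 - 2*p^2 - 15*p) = -4*a^3*p^4 + 8*a^3*p^3 + 28*a^3*p^2 + 16*a^3*p + a^2*p^5 - 2*a^2*p^4 - 11*a^2*p^3 + 4*a^2*p^2 + 28*a^2*p + 16*a^2 + a*p^4 - 2*a*p^3 - 6*a*p^2 - 6*a*p - 15*a + p^3 - 2*p^2 - 15*p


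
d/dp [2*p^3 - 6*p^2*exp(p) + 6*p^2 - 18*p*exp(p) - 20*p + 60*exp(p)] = -6*p^2*exp(p) + 6*p^2 - 30*p*exp(p) + 12*p + 42*exp(p) - 20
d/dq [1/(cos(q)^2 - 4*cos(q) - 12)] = 2*(cos(q) - 2)*sin(q)/(sin(q)^2 + 4*cos(q) + 11)^2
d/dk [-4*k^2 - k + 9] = -8*k - 1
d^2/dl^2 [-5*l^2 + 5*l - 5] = -10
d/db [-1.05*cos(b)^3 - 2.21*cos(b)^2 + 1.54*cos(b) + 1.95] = (3.15*cos(b)^2 + 4.42*cos(b) - 1.54)*sin(b)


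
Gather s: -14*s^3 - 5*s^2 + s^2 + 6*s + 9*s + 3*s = -14*s^3 - 4*s^2 + 18*s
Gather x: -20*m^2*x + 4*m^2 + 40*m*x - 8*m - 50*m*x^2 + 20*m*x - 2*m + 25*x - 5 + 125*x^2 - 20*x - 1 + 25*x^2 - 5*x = 4*m^2 - 10*m + x^2*(150 - 50*m) + x*(-20*m^2 + 60*m) - 6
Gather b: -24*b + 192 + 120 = 312 - 24*b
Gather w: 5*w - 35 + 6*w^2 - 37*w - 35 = 6*w^2 - 32*w - 70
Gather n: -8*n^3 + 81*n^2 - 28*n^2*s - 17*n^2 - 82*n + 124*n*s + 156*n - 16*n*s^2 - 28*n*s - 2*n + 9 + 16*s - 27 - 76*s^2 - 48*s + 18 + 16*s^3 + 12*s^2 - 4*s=-8*n^3 + n^2*(64 - 28*s) + n*(-16*s^2 + 96*s + 72) + 16*s^3 - 64*s^2 - 36*s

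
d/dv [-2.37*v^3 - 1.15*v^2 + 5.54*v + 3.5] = -7.11*v^2 - 2.3*v + 5.54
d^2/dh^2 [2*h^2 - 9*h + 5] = 4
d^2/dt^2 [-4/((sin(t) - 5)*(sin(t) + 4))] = 4*(4*sin(t)^4 - 3*sin(t)^3 + 75*sin(t)^2 - 14*sin(t) - 42)/((sin(t) - 5)^3*(sin(t) + 4)^3)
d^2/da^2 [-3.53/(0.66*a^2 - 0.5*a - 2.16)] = (-3.075336*a^2 + 2.3298*a + 3.53*(1.32*a - 0.5)*(2.64*a - 1.0) + 10.064736)/(-0.66*a^2 + 0.5*a + 2.16)^3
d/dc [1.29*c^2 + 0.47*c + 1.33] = 2.58*c + 0.47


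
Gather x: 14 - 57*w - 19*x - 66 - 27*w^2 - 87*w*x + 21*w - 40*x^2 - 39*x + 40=-27*w^2 - 36*w - 40*x^2 + x*(-87*w - 58) - 12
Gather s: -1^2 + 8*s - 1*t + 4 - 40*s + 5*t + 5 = -32*s + 4*t + 8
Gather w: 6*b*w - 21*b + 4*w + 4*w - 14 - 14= -21*b + w*(6*b + 8) - 28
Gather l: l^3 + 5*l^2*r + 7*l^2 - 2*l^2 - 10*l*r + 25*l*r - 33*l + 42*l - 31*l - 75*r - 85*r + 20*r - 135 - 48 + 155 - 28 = l^3 + l^2*(5*r + 5) + l*(15*r - 22) - 140*r - 56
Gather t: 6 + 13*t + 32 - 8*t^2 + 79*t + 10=-8*t^2 + 92*t + 48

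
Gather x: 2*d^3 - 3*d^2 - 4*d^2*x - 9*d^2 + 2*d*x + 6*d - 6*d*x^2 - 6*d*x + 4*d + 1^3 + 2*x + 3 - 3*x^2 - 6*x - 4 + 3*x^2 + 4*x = 2*d^3 - 12*d^2 - 6*d*x^2 + 10*d + x*(-4*d^2 - 4*d)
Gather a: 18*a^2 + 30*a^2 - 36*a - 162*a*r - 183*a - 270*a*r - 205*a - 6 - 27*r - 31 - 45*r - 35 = 48*a^2 + a*(-432*r - 424) - 72*r - 72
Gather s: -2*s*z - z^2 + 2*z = -2*s*z - z^2 + 2*z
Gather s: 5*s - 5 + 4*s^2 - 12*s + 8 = 4*s^2 - 7*s + 3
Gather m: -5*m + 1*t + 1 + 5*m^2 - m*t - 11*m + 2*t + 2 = 5*m^2 + m*(-t - 16) + 3*t + 3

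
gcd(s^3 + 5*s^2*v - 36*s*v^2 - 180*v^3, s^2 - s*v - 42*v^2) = s + 6*v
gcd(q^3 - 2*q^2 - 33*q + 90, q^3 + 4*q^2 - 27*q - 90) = q^2 + q - 30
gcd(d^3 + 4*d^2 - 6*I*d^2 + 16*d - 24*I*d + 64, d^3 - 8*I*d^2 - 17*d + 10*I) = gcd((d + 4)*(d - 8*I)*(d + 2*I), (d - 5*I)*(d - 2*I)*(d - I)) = 1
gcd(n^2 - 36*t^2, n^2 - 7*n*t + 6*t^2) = -n + 6*t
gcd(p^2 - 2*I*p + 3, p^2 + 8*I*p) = 1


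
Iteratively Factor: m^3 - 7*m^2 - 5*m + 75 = (m - 5)*(m^2 - 2*m - 15) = (m - 5)*(m + 3)*(m - 5)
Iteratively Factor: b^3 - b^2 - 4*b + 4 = (b - 2)*(b^2 + b - 2) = (b - 2)*(b - 1)*(b + 2)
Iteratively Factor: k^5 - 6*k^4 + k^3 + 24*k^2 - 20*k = (k)*(k^4 - 6*k^3 + k^2 + 24*k - 20) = k*(k - 5)*(k^3 - k^2 - 4*k + 4) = k*(k - 5)*(k - 2)*(k^2 + k - 2) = k*(k - 5)*(k - 2)*(k - 1)*(k + 2)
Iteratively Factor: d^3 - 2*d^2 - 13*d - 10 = (d + 1)*(d^2 - 3*d - 10) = (d - 5)*(d + 1)*(d + 2)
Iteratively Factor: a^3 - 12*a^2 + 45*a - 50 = (a - 5)*(a^2 - 7*a + 10) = (a - 5)*(a - 2)*(a - 5)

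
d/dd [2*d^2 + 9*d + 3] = 4*d + 9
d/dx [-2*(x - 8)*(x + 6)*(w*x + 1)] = -6*w*x^2 + 8*w*x + 96*w - 4*x + 4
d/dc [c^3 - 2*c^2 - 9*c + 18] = 3*c^2 - 4*c - 9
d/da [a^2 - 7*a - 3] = 2*a - 7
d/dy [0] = 0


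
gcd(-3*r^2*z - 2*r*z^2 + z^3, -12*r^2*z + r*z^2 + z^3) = -3*r*z + z^2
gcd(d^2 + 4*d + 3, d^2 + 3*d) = d + 3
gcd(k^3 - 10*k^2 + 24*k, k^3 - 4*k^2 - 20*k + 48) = k - 6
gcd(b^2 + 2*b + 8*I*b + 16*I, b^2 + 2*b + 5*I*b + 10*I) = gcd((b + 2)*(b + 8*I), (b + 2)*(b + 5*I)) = b + 2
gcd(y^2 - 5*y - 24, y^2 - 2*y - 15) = y + 3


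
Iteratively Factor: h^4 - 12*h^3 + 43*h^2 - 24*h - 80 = (h - 4)*(h^3 - 8*h^2 + 11*h + 20) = (h - 5)*(h - 4)*(h^2 - 3*h - 4) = (h - 5)*(h - 4)*(h + 1)*(h - 4)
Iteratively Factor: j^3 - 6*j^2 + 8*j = (j)*(j^2 - 6*j + 8) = j*(j - 2)*(j - 4)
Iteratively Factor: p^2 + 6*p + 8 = (p + 2)*(p + 4)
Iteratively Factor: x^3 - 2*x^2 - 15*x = (x - 5)*(x^2 + 3*x) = x*(x - 5)*(x + 3)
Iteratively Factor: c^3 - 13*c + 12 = (c + 4)*(c^2 - 4*c + 3) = (c - 1)*(c + 4)*(c - 3)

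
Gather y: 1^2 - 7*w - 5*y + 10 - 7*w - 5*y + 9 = -14*w - 10*y + 20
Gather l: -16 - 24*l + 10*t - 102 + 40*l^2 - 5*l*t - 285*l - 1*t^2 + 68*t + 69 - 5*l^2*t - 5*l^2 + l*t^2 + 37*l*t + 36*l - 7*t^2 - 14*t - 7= l^2*(35 - 5*t) + l*(t^2 + 32*t - 273) - 8*t^2 + 64*t - 56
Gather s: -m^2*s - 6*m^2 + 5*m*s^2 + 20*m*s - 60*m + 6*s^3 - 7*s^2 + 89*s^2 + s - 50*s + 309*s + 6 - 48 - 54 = -6*m^2 - 60*m + 6*s^3 + s^2*(5*m + 82) + s*(-m^2 + 20*m + 260) - 96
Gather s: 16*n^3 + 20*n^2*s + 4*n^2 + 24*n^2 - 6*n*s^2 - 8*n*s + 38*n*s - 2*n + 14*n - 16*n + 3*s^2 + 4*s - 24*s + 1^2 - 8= 16*n^3 + 28*n^2 - 4*n + s^2*(3 - 6*n) + s*(20*n^2 + 30*n - 20) - 7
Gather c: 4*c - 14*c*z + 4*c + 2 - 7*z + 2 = c*(8 - 14*z) - 7*z + 4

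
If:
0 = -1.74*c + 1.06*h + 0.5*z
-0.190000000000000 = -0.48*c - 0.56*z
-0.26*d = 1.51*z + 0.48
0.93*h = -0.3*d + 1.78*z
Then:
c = 0.39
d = -1.90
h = 0.63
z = 0.01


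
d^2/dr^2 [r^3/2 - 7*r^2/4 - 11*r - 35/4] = 3*r - 7/2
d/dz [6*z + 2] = 6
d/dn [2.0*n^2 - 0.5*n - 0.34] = 4.0*n - 0.5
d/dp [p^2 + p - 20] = 2*p + 1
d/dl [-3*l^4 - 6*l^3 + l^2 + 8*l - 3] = -12*l^3 - 18*l^2 + 2*l + 8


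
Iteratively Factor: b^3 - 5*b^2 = (b)*(b^2 - 5*b) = b^2*(b - 5)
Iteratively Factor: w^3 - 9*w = (w - 3)*(w^2 + 3*w) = w*(w - 3)*(w + 3)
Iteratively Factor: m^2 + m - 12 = (m + 4)*(m - 3)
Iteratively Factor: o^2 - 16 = (o - 4)*(o + 4)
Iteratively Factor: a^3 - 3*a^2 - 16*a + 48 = (a - 4)*(a^2 + a - 12) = (a - 4)*(a + 4)*(a - 3)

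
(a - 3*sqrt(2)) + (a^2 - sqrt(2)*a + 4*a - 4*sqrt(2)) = a^2 - sqrt(2)*a + 5*a - 7*sqrt(2)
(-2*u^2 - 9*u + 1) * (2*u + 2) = -4*u^3 - 22*u^2 - 16*u + 2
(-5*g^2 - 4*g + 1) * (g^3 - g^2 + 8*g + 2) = -5*g^5 + g^4 - 35*g^3 - 43*g^2 + 2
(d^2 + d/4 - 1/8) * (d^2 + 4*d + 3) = d^4 + 17*d^3/4 + 31*d^2/8 + d/4 - 3/8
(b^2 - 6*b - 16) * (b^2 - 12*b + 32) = b^4 - 18*b^3 + 88*b^2 - 512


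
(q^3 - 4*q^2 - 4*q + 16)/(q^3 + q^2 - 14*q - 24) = (q - 2)/(q + 3)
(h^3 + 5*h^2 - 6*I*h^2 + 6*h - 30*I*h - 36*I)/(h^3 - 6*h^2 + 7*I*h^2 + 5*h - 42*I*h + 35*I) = (h^3 + h^2*(5 - 6*I) + h*(6 - 30*I) - 36*I)/(h^3 + h^2*(-6 + 7*I) + h*(5 - 42*I) + 35*I)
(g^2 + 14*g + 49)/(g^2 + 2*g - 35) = (g + 7)/(g - 5)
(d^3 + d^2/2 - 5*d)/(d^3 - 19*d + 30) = d*(2*d + 5)/(2*(d^2 + 2*d - 15))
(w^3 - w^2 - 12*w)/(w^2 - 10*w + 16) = w*(w^2 - w - 12)/(w^2 - 10*w + 16)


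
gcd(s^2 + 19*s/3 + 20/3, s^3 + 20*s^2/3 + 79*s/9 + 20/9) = s^2 + 19*s/3 + 20/3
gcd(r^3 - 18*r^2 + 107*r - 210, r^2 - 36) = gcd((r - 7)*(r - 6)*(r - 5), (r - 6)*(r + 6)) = r - 6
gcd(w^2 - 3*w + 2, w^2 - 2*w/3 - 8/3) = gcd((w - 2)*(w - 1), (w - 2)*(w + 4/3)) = w - 2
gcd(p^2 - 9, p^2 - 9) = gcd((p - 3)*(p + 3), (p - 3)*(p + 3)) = p^2 - 9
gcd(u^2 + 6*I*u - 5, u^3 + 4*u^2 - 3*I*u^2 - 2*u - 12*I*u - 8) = 1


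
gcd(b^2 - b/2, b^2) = b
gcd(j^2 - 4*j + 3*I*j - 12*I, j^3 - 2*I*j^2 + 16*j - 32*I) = 1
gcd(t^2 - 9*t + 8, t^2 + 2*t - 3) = t - 1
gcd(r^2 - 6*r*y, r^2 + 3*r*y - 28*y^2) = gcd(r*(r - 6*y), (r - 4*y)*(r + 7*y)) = 1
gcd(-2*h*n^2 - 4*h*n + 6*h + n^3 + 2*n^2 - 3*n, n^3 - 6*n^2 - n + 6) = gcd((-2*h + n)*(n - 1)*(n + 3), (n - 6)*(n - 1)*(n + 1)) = n - 1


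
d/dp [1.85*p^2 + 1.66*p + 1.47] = 3.7*p + 1.66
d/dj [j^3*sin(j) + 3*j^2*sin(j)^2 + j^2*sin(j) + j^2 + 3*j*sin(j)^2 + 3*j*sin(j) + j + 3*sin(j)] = j^3*cos(j) + 3*j^2*sin(j) + 3*j^2*sin(2*j) + j^2*cos(j) + 2*j*sin(j) + 3*j*cos(j) - 3*sqrt(2)*j*cos(2*j + pi/4) + 5*j + 3*sqrt(2)*sin(j + pi/4) - 3*cos(2*j)/2 + 5/2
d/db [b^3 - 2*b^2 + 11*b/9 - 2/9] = 3*b^2 - 4*b + 11/9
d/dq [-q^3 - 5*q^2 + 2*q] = -3*q^2 - 10*q + 2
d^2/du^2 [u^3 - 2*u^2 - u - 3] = 6*u - 4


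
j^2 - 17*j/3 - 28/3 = (j - 7)*(j + 4/3)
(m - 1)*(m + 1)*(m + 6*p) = m^3 + 6*m^2*p - m - 6*p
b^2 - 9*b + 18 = (b - 6)*(b - 3)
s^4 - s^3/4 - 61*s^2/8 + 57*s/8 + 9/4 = (s - 2)*(s - 3/2)*(s + 1/4)*(s + 3)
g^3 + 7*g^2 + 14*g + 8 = (g + 1)*(g + 2)*(g + 4)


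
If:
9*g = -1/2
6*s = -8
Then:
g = -1/18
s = -4/3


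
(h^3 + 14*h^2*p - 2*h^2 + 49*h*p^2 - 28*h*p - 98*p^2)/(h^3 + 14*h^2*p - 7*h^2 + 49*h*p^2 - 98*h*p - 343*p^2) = (h - 2)/(h - 7)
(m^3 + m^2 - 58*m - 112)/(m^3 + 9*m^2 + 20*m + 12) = (m^2 - m - 56)/(m^2 + 7*m + 6)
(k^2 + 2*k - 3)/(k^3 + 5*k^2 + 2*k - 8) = (k + 3)/(k^2 + 6*k + 8)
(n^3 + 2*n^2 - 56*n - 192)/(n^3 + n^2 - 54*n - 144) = (n + 4)/(n + 3)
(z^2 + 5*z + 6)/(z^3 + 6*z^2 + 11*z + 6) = 1/(z + 1)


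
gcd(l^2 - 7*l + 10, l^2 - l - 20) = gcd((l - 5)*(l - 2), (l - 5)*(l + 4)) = l - 5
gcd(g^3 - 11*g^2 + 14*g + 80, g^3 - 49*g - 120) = g - 8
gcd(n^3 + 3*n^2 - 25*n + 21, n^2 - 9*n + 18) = n - 3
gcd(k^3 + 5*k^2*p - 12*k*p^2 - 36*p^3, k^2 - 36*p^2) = k + 6*p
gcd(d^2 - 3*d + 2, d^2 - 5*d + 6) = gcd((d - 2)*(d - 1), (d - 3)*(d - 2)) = d - 2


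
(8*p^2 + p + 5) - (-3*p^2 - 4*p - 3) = 11*p^2 + 5*p + 8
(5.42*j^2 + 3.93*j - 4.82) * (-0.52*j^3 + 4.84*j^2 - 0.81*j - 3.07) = -2.8184*j^5 + 24.1892*j^4 + 17.1374*j^3 - 43.1515*j^2 - 8.1609*j + 14.7974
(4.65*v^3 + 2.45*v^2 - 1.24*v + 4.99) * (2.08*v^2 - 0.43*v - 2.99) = 9.672*v^5 + 3.0965*v^4 - 17.5362*v^3 + 3.5869*v^2 + 1.5619*v - 14.9201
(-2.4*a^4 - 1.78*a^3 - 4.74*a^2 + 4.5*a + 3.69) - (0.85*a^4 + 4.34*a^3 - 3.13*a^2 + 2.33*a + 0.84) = -3.25*a^4 - 6.12*a^3 - 1.61*a^2 + 2.17*a + 2.85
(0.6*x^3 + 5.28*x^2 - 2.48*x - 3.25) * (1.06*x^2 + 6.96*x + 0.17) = 0.636*x^5 + 9.7728*x^4 + 34.222*x^3 - 19.8082*x^2 - 23.0416*x - 0.5525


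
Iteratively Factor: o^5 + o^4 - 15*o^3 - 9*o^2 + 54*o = (o)*(o^4 + o^3 - 15*o^2 - 9*o + 54) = o*(o + 3)*(o^3 - 2*o^2 - 9*o + 18) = o*(o - 3)*(o + 3)*(o^2 + o - 6) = o*(o - 3)*(o - 2)*(o + 3)*(o + 3)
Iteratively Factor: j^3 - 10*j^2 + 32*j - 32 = (j - 2)*(j^2 - 8*j + 16) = (j - 4)*(j - 2)*(j - 4)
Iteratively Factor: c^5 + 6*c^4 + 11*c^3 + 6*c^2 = (c + 1)*(c^4 + 5*c^3 + 6*c^2) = (c + 1)*(c + 3)*(c^3 + 2*c^2) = c*(c + 1)*(c + 3)*(c^2 + 2*c) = c^2*(c + 1)*(c + 3)*(c + 2)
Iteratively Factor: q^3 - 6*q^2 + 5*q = (q)*(q^2 - 6*q + 5) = q*(q - 1)*(q - 5)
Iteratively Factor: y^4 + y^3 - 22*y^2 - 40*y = (y)*(y^3 + y^2 - 22*y - 40) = y*(y - 5)*(y^2 + 6*y + 8) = y*(y - 5)*(y + 4)*(y + 2)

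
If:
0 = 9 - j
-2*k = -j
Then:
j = 9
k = 9/2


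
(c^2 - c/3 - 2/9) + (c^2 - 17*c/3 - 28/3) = 2*c^2 - 6*c - 86/9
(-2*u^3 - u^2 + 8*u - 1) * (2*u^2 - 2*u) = -4*u^5 + 2*u^4 + 18*u^3 - 18*u^2 + 2*u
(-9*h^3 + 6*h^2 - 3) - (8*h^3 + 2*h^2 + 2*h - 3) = -17*h^3 + 4*h^2 - 2*h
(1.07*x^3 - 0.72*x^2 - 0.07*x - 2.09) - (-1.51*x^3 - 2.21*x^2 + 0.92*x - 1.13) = 2.58*x^3 + 1.49*x^2 - 0.99*x - 0.96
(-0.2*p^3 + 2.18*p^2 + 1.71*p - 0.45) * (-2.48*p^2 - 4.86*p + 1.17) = 0.496*p^5 - 4.4344*p^4 - 15.0696*p^3 - 4.644*p^2 + 4.1877*p - 0.5265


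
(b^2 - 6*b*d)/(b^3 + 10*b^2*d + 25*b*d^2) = (b - 6*d)/(b^2 + 10*b*d + 25*d^2)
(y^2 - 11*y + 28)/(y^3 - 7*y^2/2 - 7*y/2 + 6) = 2*(y - 7)/(2*y^2 + y - 3)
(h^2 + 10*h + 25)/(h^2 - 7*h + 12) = (h^2 + 10*h + 25)/(h^2 - 7*h + 12)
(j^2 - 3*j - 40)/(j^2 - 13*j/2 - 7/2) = 2*(-j^2 + 3*j + 40)/(-2*j^2 + 13*j + 7)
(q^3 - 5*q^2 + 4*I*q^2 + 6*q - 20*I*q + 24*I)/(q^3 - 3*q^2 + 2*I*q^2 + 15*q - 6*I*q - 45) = (q^2 + q*(-2 + 4*I) - 8*I)/(q^2 + 2*I*q + 15)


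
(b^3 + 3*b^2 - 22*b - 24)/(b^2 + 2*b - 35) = (b^3 + 3*b^2 - 22*b - 24)/(b^2 + 2*b - 35)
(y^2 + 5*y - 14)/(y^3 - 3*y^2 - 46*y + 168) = (y - 2)/(y^2 - 10*y + 24)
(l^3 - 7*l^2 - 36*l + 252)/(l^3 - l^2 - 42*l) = (l - 6)/l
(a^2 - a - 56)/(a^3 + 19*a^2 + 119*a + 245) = (a - 8)/(a^2 + 12*a + 35)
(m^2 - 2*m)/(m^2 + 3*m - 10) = m/(m + 5)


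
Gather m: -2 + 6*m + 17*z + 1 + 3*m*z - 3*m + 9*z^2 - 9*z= m*(3*z + 3) + 9*z^2 + 8*z - 1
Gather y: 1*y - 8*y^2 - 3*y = -8*y^2 - 2*y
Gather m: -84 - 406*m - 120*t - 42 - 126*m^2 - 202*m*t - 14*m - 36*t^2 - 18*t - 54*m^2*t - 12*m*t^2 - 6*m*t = m^2*(-54*t - 126) + m*(-12*t^2 - 208*t - 420) - 36*t^2 - 138*t - 126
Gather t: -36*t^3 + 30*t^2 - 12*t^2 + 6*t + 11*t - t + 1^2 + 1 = -36*t^3 + 18*t^2 + 16*t + 2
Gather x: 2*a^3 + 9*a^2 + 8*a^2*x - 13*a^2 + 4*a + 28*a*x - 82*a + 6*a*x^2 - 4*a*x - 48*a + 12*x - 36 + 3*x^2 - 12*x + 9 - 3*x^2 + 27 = 2*a^3 - 4*a^2 + 6*a*x^2 - 126*a + x*(8*a^2 + 24*a)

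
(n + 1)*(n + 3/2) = n^2 + 5*n/2 + 3/2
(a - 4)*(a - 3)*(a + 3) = a^3 - 4*a^2 - 9*a + 36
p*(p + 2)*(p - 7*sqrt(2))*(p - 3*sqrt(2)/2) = p^4 - 17*sqrt(2)*p^3/2 + 2*p^3 - 17*sqrt(2)*p^2 + 21*p^2 + 42*p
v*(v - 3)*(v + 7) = v^3 + 4*v^2 - 21*v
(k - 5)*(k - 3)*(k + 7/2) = k^3 - 9*k^2/2 - 13*k + 105/2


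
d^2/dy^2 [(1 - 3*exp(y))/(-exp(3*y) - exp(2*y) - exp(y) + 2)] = (12*exp(6*y) - 20*exp(4*y) + 69*exp(3*y) + 15*exp(2*y) - 3*exp(y) + 10)*exp(y)/(exp(9*y) + 3*exp(8*y) + 6*exp(7*y) + exp(6*y) - 6*exp(5*y) - 15*exp(4*y) + exp(3*y) + 6*exp(2*y) + 12*exp(y) - 8)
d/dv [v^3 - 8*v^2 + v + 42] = 3*v^2 - 16*v + 1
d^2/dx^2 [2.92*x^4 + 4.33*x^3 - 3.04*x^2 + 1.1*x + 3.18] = 35.04*x^2 + 25.98*x - 6.08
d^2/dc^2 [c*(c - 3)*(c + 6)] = 6*c + 6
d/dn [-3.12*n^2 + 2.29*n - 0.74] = 2.29 - 6.24*n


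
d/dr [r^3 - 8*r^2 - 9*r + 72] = 3*r^2 - 16*r - 9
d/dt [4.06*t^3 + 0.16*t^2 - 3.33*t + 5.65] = 12.18*t^2 + 0.32*t - 3.33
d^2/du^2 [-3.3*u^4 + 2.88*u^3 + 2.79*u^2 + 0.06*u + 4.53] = -39.6*u^2 + 17.28*u + 5.58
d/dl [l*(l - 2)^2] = (l - 2)*(3*l - 2)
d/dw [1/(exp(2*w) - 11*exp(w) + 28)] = (11 - 2*exp(w))*exp(w)/(exp(2*w) - 11*exp(w) + 28)^2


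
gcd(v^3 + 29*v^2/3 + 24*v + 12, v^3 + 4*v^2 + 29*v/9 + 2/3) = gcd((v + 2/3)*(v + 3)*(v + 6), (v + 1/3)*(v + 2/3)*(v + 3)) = v^2 + 11*v/3 + 2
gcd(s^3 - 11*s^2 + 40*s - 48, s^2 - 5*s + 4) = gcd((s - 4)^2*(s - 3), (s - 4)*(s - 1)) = s - 4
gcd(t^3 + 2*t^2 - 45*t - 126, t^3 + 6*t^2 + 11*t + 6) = t + 3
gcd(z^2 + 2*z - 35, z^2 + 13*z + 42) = z + 7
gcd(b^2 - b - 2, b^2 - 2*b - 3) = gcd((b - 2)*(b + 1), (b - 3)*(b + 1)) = b + 1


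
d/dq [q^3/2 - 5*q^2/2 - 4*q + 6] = 3*q^2/2 - 5*q - 4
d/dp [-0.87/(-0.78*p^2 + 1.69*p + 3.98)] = (1.4703 - 1.3572*p)/(-0.78*p^2 + 1.69*p + 3.98)^2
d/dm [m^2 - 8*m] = 2*m - 8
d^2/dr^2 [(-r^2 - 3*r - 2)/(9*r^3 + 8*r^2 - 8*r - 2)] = 2*(-81*r^6 - 729*r^5 - 1836*r^4 - 1750*r^3 - 324*r^2 + 132*r - 116)/(729*r^9 + 1944*r^8 - 216*r^7 - 3430*r^6 - 672*r^5 + 2016*r^4 + 364*r^3 - 288*r^2 - 96*r - 8)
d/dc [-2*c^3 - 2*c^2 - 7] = 2*c*(-3*c - 2)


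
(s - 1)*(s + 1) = s^2 - 1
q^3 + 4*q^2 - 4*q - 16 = (q - 2)*(q + 2)*(q + 4)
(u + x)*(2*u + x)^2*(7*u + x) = 28*u^4 + 60*u^3*x + 43*u^2*x^2 + 12*u*x^3 + x^4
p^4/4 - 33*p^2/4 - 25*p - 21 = (p/2 + 1)^2*(p - 7)*(p + 3)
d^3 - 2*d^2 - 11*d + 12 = (d - 4)*(d - 1)*(d + 3)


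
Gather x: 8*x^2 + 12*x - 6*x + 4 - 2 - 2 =8*x^2 + 6*x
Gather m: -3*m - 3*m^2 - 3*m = -3*m^2 - 6*m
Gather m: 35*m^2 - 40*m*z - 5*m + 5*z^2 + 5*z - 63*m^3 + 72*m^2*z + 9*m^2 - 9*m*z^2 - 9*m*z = -63*m^3 + m^2*(72*z + 44) + m*(-9*z^2 - 49*z - 5) + 5*z^2 + 5*z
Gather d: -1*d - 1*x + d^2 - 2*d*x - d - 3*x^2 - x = d^2 + d*(-2*x - 2) - 3*x^2 - 2*x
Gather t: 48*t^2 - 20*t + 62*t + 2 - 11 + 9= 48*t^2 + 42*t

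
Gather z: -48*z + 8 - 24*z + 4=12 - 72*z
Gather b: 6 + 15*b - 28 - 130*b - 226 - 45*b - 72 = -160*b - 320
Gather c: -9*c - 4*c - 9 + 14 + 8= 13 - 13*c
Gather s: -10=-10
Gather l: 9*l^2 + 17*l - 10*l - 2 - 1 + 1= 9*l^2 + 7*l - 2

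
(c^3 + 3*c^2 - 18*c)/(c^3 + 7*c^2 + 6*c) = (c - 3)/(c + 1)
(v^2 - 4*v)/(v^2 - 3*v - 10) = v*(4 - v)/(-v^2 + 3*v + 10)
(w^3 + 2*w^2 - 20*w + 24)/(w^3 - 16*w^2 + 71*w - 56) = (w^3 + 2*w^2 - 20*w + 24)/(w^3 - 16*w^2 + 71*w - 56)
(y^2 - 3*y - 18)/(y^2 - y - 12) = (y - 6)/(y - 4)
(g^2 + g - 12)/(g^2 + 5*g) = (g^2 + g - 12)/(g*(g + 5))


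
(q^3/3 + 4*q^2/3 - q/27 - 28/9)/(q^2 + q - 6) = (9*q^2 + 9*q - 28)/(27*(q - 2))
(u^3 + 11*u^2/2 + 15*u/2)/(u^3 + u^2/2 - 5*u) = (u + 3)/(u - 2)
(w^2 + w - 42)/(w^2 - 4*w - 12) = (w + 7)/(w + 2)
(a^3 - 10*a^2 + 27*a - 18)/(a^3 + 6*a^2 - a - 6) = (a^2 - 9*a + 18)/(a^2 + 7*a + 6)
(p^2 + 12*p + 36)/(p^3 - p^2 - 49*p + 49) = (p^2 + 12*p + 36)/(p^3 - p^2 - 49*p + 49)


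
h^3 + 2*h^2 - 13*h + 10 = (h - 2)*(h - 1)*(h + 5)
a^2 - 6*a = a*(a - 6)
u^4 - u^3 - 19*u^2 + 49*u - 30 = (u - 3)*(u - 2)*(u - 1)*(u + 5)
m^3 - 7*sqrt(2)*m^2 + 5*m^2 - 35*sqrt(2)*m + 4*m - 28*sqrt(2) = (m + 1)*(m + 4)*(m - 7*sqrt(2))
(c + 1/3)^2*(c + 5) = c^3 + 17*c^2/3 + 31*c/9 + 5/9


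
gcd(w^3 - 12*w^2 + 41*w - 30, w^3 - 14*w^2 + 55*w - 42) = w^2 - 7*w + 6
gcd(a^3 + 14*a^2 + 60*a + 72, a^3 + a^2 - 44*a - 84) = a^2 + 8*a + 12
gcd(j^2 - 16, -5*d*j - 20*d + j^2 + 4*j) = j + 4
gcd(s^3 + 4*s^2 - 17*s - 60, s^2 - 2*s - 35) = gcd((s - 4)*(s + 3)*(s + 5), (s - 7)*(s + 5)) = s + 5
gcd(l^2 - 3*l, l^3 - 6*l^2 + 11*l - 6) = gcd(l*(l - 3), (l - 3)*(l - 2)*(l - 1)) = l - 3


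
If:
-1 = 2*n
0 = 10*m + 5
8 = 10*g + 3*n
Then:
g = 19/20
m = -1/2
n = -1/2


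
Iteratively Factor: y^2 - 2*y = (y)*(y - 2)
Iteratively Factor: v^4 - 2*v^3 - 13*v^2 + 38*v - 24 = (v - 3)*(v^3 + v^2 - 10*v + 8) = (v - 3)*(v + 4)*(v^2 - 3*v + 2) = (v - 3)*(v - 1)*(v + 4)*(v - 2)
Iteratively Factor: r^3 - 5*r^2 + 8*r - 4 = (r - 2)*(r^2 - 3*r + 2) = (r - 2)*(r - 1)*(r - 2)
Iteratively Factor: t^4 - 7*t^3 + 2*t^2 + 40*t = (t)*(t^3 - 7*t^2 + 2*t + 40) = t*(t + 2)*(t^2 - 9*t + 20) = t*(t - 5)*(t + 2)*(t - 4)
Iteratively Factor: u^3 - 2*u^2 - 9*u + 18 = (u - 2)*(u^2 - 9) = (u - 3)*(u - 2)*(u + 3)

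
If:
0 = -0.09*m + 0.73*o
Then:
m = 8.11111111111111*o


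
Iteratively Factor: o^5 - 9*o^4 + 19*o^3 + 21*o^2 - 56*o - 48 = (o - 3)*(o^4 - 6*o^3 + o^2 + 24*o + 16) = (o - 4)*(o - 3)*(o^3 - 2*o^2 - 7*o - 4) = (o - 4)*(o - 3)*(o + 1)*(o^2 - 3*o - 4) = (o - 4)*(o - 3)*(o + 1)^2*(o - 4)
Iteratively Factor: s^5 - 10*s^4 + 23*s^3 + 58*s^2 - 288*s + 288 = (s - 4)*(s^4 - 6*s^3 - s^2 + 54*s - 72) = (s - 4)*(s - 3)*(s^3 - 3*s^2 - 10*s + 24) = (s - 4)^2*(s - 3)*(s^2 + s - 6) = (s - 4)^2*(s - 3)*(s + 3)*(s - 2)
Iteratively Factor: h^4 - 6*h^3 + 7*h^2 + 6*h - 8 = (h - 2)*(h^3 - 4*h^2 - h + 4) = (h - 2)*(h - 1)*(h^2 - 3*h - 4) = (h - 4)*(h - 2)*(h - 1)*(h + 1)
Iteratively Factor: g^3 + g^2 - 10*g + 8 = (g - 1)*(g^2 + 2*g - 8) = (g - 2)*(g - 1)*(g + 4)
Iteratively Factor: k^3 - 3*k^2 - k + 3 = (k - 3)*(k^2 - 1) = (k - 3)*(k + 1)*(k - 1)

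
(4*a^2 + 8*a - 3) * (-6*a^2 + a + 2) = -24*a^4 - 44*a^3 + 34*a^2 + 13*a - 6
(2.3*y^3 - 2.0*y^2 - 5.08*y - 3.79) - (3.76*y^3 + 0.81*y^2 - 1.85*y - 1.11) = -1.46*y^3 - 2.81*y^2 - 3.23*y - 2.68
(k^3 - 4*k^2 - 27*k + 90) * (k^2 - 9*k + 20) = k^5 - 13*k^4 + 29*k^3 + 253*k^2 - 1350*k + 1800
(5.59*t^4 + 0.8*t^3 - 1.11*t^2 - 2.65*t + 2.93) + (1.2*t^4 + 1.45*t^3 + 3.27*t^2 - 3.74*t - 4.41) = 6.79*t^4 + 2.25*t^3 + 2.16*t^2 - 6.39*t - 1.48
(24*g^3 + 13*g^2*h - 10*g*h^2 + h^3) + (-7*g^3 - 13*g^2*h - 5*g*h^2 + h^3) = 17*g^3 - 15*g*h^2 + 2*h^3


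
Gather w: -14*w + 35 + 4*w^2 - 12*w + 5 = 4*w^2 - 26*w + 40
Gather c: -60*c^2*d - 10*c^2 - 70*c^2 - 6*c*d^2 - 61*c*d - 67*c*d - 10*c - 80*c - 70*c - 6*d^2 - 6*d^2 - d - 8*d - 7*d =c^2*(-60*d - 80) + c*(-6*d^2 - 128*d - 160) - 12*d^2 - 16*d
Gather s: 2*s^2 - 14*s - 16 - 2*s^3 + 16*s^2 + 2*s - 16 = -2*s^3 + 18*s^2 - 12*s - 32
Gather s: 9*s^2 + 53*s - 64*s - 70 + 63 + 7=9*s^2 - 11*s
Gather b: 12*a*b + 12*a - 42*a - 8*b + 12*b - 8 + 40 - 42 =-30*a + b*(12*a + 4) - 10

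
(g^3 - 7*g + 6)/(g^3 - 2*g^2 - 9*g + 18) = (g - 1)/(g - 3)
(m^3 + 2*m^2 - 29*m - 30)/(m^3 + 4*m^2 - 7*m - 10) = (m^2 + m - 30)/(m^2 + 3*m - 10)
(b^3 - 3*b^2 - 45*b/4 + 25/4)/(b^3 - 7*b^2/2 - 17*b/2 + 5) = (b + 5/2)/(b + 2)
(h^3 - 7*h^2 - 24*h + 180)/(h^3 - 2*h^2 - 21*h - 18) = (h^2 - h - 30)/(h^2 + 4*h + 3)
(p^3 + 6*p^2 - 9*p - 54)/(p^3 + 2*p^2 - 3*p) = (p^2 + 3*p - 18)/(p*(p - 1))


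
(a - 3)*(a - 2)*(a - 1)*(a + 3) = a^4 - 3*a^3 - 7*a^2 + 27*a - 18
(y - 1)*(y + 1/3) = y^2 - 2*y/3 - 1/3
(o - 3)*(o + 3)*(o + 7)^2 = o^4 + 14*o^3 + 40*o^2 - 126*o - 441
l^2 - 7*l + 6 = (l - 6)*(l - 1)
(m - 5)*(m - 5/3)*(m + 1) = m^3 - 17*m^2/3 + 5*m/3 + 25/3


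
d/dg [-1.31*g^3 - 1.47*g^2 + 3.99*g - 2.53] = -3.93*g^2 - 2.94*g + 3.99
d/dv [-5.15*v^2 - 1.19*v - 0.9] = -10.3*v - 1.19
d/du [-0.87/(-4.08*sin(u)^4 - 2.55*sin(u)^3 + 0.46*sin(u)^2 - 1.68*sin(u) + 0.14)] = (-14.1984*sin(u)^3 - 6.6555*sin(u)^2 + 0.8004*sin(u) - 1.4616)*cos(u)/(4.08*sin(u)^4 + 2.55*sin(u)^3 - 0.46*sin(u)^2 + 1.68*sin(u) - 0.14)^2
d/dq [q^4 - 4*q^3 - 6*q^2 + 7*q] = 4*q^3 - 12*q^2 - 12*q + 7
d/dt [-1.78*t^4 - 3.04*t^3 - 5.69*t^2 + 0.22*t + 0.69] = -7.12*t^3 - 9.12*t^2 - 11.38*t + 0.22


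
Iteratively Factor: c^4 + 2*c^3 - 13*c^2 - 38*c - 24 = (c + 2)*(c^3 - 13*c - 12) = (c - 4)*(c + 2)*(c^2 + 4*c + 3) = (c - 4)*(c + 1)*(c + 2)*(c + 3)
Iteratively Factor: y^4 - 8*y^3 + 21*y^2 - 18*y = (y - 3)*(y^3 - 5*y^2 + 6*y) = (y - 3)*(y - 2)*(y^2 - 3*y) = y*(y - 3)*(y - 2)*(y - 3)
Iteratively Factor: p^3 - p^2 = (p)*(p^2 - p) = p^2*(p - 1)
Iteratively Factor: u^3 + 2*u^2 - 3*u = (u)*(u^2 + 2*u - 3) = u*(u - 1)*(u + 3)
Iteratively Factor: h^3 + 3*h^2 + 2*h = (h + 1)*(h^2 + 2*h) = h*(h + 1)*(h + 2)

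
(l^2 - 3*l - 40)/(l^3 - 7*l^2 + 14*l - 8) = (l^2 - 3*l - 40)/(l^3 - 7*l^2 + 14*l - 8)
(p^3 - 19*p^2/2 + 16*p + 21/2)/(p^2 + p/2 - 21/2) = (2*p^2 - 13*p - 7)/(2*p + 7)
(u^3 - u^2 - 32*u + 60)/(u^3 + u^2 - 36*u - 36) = (u^2 - 7*u + 10)/(u^2 - 5*u - 6)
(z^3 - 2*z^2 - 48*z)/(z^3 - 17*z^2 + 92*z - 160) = z*(z + 6)/(z^2 - 9*z + 20)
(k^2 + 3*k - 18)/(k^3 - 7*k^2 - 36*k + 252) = (k - 3)/(k^2 - 13*k + 42)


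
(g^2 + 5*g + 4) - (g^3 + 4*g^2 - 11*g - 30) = -g^3 - 3*g^2 + 16*g + 34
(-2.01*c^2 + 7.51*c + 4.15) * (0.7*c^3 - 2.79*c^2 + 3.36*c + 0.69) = -1.407*c^5 + 10.8649*c^4 - 24.8015*c^3 + 12.2682*c^2 + 19.1259*c + 2.8635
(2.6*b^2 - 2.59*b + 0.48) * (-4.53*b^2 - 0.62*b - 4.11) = -11.778*b^4 + 10.1207*b^3 - 11.2546*b^2 + 10.3473*b - 1.9728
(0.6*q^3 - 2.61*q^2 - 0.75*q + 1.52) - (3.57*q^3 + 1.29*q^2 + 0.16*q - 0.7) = -2.97*q^3 - 3.9*q^2 - 0.91*q + 2.22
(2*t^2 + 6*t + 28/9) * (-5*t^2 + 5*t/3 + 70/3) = -10*t^4 - 80*t^3/3 + 370*t^2/9 + 3920*t/27 + 1960/27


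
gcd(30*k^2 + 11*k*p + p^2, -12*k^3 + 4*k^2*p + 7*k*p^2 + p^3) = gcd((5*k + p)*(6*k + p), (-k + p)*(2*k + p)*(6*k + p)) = 6*k + p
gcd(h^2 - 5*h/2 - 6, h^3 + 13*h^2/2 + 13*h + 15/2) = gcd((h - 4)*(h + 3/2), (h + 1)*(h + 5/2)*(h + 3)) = 1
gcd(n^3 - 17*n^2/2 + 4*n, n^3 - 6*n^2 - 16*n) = n^2 - 8*n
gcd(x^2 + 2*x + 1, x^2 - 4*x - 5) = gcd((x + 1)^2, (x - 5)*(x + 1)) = x + 1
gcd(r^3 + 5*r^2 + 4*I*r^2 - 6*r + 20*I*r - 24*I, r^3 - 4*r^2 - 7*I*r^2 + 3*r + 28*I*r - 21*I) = r - 1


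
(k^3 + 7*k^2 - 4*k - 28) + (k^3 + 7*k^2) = 2*k^3 + 14*k^2 - 4*k - 28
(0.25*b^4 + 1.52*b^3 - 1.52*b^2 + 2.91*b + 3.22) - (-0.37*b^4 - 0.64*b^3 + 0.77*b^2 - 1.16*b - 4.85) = 0.62*b^4 + 2.16*b^3 - 2.29*b^2 + 4.07*b + 8.07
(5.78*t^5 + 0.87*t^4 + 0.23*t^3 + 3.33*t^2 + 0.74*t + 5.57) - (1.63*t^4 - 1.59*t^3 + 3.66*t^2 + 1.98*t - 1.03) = 5.78*t^5 - 0.76*t^4 + 1.82*t^3 - 0.33*t^2 - 1.24*t + 6.6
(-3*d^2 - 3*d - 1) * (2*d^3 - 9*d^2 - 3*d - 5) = -6*d^5 + 21*d^4 + 34*d^3 + 33*d^2 + 18*d + 5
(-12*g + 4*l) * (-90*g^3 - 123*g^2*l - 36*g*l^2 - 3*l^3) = 1080*g^4 + 1116*g^3*l - 60*g^2*l^2 - 108*g*l^3 - 12*l^4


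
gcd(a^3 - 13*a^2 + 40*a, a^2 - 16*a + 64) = a - 8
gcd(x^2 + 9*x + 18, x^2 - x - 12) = x + 3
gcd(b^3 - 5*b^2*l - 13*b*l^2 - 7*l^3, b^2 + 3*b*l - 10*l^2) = 1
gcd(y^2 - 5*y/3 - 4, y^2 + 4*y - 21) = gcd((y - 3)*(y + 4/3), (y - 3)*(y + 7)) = y - 3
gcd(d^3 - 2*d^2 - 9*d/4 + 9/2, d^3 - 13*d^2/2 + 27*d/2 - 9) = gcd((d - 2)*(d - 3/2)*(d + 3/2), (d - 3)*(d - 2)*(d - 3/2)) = d^2 - 7*d/2 + 3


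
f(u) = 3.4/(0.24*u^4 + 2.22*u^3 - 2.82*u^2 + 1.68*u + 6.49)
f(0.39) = 0.50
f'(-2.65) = -0.07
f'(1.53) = -0.30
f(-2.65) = -0.07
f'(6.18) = -0.00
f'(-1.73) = -0.45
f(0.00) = 0.52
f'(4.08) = -0.02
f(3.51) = 0.03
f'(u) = 3.4*(-0.96*u^3 - 6.66*u^2 + 5.64*u - 1.68)/(0.24*u^4 + 2.22*u^3 - 2.82*u^2 + 1.68*u + 6.49)^2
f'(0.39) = -0.04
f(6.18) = 0.00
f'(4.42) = -0.01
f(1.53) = 0.29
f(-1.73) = -0.24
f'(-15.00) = 0.00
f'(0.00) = -0.14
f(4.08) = 0.02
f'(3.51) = -0.03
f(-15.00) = 0.00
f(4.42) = 0.01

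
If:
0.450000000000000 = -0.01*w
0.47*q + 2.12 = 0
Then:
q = -4.51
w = -45.00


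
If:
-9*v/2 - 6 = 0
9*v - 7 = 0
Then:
No Solution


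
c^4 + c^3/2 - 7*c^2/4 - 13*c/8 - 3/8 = (c - 3/2)*(c + 1/2)^2*(c + 1)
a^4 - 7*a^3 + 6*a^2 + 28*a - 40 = (a - 5)*(a - 2)^2*(a + 2)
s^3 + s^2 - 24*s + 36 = (s - 3)*(s - 2)*(s + 6)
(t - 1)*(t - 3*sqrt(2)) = t^2 - 3*sqrt(2)*t - t + 3*sqrt(2)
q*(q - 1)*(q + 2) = q^3 + q^2 - 2*q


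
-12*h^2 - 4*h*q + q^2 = (-6*h + q)*(2*h + q)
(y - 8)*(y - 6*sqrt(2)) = y^2 - 6*sqrt(2)*y - 8*y + 48*sqrt(2)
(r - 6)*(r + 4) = r^2 - 2*r - 24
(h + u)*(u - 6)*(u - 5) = h*u^2 - 11*h*u + 30*h + u^3 - 11*u^2 + 30*u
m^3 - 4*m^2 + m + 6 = (m - 3)*(m - 2)*(m + 1)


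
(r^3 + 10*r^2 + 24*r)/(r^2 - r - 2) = r*(r^2 + 10*r + 24)/(r^2 - r - 2)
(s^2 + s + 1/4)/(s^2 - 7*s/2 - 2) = (s + 1/2)/(s - 4)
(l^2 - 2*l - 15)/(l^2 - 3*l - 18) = (l - 5)/(l - 6)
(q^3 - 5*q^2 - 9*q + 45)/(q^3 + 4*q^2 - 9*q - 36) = (q - 5)/(q + 4)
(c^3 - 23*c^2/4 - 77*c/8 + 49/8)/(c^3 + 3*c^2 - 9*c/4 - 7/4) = (8*c^3 - 46*c^2 - 77*c + 49)/(2*(4*c^3 + 12*c^2 - 9*c - 7))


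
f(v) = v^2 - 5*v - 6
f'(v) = 2*v - 5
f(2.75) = -12.19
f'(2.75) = 0.50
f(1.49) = -11.23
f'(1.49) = -2.02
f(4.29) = -9.05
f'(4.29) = 3.58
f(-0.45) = -3.55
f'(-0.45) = -5.90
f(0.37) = -7.71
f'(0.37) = -4.26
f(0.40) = -7.84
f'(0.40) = -4.20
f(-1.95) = 7.55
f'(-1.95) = -8.90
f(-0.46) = -3.49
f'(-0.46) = -5.92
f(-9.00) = 120.00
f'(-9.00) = -23.00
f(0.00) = -6.00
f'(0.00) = -5.00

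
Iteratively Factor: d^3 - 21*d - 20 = (d + 4)*(d^2 - 4*d - 5) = (d + 1)*(d + 4)*(d - 5)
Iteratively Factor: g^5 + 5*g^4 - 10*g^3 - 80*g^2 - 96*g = (g - 4)*(g^4 + 9*g^3 + 26*g^2 + 24*g) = (g - 4)*(g + 2)*(g^3 + 7*g^2 + 12*g) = (g - 4)*(g + 2)*(g + 4)*(g^2 + 3*g) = (g - 4)*(g + 2)*(g + 3)*(g + 4)*(g)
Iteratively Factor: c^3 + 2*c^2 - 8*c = (c - 2)*(c^2 + 4*c) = c*(c - 2)*(c + 4)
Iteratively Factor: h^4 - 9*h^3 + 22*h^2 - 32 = (h + 1)*(h^3 - 10*h^2 + 32*h - 32) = (h - 4)*(h + 1)*(h^2 - 6*h + 8) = (h - 4)*(h - 2)*(h + 1)*(h - 4)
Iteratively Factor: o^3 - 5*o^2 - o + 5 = (o - 1)*(o^2 - 4*o - 5) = (o - 1)*(o + 1)*(o - 5)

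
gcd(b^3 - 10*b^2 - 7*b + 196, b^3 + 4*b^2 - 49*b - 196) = b^2 - 3*b - 28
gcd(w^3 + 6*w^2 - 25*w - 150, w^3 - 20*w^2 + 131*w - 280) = w - 5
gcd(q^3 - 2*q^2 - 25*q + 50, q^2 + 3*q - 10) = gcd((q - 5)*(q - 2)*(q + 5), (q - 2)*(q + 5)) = q^2 + 3*q - 10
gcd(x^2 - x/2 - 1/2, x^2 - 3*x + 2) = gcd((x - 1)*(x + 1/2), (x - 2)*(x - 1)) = x - 1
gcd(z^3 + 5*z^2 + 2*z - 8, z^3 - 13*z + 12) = z^2 + 3*z - 4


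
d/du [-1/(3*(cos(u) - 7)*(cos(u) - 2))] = (9 - 2*cos(u))*sin(u)/(3*(cos(u) - 7)^2*(cos(u) - 2)^2)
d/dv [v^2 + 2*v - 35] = 2*v + 2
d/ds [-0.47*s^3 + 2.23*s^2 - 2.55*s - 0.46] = -1.41*s^2 + 4.46*s - 2.55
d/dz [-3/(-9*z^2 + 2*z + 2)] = 6*(1 - 9*z)/(-9*z^2 + 2*z + 2)^2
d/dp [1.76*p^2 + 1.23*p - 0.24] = 3.52*p + 1.23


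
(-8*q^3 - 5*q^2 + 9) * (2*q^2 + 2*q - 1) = -16*q^5 - 26*q^4 - 2*q^3 + 23*q^2 + 18*q - 9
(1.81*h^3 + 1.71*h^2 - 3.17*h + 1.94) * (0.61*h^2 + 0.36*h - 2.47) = 1.1041*h^5 + 1.6947*h^4 - 5.7888*h^3 - 4.1815*h^2 + 8.5283*h - 4.7918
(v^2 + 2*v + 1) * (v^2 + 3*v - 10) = v^4 + 5*v^3 - 3*v^2 - 17*v - 10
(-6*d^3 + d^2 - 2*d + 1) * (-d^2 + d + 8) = 6*d^5 - 7*d^4 - 45*d^3 + 5*d^2 - 15*d + 8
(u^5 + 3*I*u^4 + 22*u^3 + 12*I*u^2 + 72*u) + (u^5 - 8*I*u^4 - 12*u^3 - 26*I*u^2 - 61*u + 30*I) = 2*u^5 - 5*I*u^4 + 10*u^3 - 14*I*u^2 + 11*u + 30*I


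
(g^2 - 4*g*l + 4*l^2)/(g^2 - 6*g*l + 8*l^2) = (g - 2*l)/(g - 4*l)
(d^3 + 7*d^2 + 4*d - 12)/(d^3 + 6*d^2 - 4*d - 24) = (d - 1)/(d - 2)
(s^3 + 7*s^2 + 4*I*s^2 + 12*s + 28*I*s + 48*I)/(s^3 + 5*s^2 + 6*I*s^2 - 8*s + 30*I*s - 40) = (s^2 + 7*s + 12)/(s^2 + s*(5 + 2*I) + 10*I)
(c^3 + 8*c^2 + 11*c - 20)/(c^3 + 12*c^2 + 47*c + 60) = (c - 1)/(c + 3)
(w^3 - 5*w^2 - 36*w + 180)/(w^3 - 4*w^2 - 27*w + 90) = (w^2 + w - 30)/(w^2 + 2*w - 15)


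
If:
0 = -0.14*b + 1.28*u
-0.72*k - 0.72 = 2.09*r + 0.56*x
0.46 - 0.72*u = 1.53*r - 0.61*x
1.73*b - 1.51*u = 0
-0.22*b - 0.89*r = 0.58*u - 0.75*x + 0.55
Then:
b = 0.00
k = -5.88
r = 1.13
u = 0.00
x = 2.07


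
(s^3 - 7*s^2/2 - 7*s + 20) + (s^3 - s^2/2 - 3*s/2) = 2*s^3 - 4*s^2 - 17*s/2 + 20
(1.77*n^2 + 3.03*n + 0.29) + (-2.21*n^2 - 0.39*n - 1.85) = -0.44*n^2 + 2.64*n - 1.56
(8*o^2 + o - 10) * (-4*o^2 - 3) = -32*o^4 - 4*o^3 + 16*o^2 - 3*o + 30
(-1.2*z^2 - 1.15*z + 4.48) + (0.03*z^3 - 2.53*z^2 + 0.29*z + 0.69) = 0.03*z^3 - 3.73*z^2 - 0.86*z + 5.17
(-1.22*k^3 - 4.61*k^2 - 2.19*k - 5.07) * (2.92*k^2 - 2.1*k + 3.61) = -3.5624*k^5 - 10.8992*k^4 - 1.118*k^3 - 26.8475*k^2 + 2.7411*k - 18.3027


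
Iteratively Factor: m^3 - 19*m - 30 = (m + 3)*(m^2 - 3*m - 10) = (m + 2)*(m + 3)*(m - 5)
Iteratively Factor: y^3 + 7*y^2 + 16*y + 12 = (y + 2)*(y^2 + 5*y + 6) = (y + 2)^2*(y + 3)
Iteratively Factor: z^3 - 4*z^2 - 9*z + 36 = (z + 3)*(z^2 - 7*z + 12) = (z - 4)*(z + 3)*(z - 3)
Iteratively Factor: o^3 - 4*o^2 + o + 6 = (o + 1)*(o^2 - 5*o + 6) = (o - 3)*(o + 1)*(o - 2)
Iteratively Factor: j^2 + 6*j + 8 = (j + 4)*(j + 2)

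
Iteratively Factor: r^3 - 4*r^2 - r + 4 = (r - 4)*(r^2 - 1) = (r - 4)*(r + 1)*(r - 1)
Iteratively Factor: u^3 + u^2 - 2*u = (u)*(u^2 + u - 2) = u*(u - 1)*(u + 2)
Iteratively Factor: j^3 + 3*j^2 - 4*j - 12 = (j + 3)*(j^2 - 4) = (j - 2)*(j + 3)*(j + 2)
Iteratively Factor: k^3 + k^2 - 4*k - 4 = (k + 2)*(k^2 - k - 2) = (k + 1)*(k + 2)*(k - 2)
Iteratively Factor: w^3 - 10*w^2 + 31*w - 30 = (w - 2)*(w^2 - 8*w + 15) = (w - 5)*(w - 2)*(w - 3)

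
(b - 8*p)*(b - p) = b^2 - 9*b*p + 8*p^2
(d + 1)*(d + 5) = d^2 + 6*d + 5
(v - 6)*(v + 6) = v^2 - 36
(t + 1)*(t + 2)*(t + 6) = t^3 + 9*t^2 + 20*t + 12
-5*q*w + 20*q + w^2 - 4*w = (-5*q + w)*(w - 4)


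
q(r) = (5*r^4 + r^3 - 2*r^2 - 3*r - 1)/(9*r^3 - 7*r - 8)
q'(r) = (7 - 27*r^2)*(5*r^4 + r^3 - 2*r^2 - 3*r - 1)/(9*r^3 - 7*r - 8)^2 + (20*r^3 + 3*r^2 - 4*r - 3)/(9*r^3 - 7*r - 8) = (45*r^6 - 87*r^4 - 120*r^3 + 17*r^2 + 32*r + 17)/(81*r^6 - 126*r^4 - 144*r^3 + 49*r^2 + 112*r + 64)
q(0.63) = 0.26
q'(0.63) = 0.03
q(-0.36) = 0.02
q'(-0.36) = 0.34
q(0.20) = 0.18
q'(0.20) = 0.26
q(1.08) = -0.35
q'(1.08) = -7.11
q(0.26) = 0.19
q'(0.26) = 0.26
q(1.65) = 1.44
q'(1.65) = -0.37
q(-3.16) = -1.69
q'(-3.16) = 0.55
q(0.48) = 0.24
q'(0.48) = 0.18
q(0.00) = 0.12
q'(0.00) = 0.27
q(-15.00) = -8.24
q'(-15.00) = 0.55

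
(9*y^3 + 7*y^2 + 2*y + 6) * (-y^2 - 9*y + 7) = -9*y^5 - 88*y^4 - 2*y^3 + 25*y^2 - 40*y + 42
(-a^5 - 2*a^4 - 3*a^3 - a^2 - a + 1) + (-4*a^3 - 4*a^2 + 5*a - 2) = -a^5 - 2*a^4 - 7*a^3 - 5*a^2 + 4*a - 1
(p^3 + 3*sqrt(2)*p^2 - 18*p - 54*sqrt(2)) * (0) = 0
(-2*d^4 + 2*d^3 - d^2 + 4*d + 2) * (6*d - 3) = -12*d^5 + 18*d^4 - 12*d^3 + 27*d^2 - 6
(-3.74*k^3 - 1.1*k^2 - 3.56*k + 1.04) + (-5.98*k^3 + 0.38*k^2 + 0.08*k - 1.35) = -9.72*k^3 - 0.72*k^2 - 3.48*k - 0.31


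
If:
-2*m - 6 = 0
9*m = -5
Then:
No Solution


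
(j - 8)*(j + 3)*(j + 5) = j^3 - 49*j - 120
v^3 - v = v*(v - 1)*(v + 1)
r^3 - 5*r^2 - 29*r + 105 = (r - 7)*(r - 3)*(r + 5)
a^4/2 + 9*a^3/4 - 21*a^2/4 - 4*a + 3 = (a/2 + 1/2)*(a - 2)*(a - 1/2)*(a + 6)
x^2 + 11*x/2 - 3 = (x - 1/2)*(x + 6)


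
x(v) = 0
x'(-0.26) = 0.00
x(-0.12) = 0.00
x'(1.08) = 0.00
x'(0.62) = 0.00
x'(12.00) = 0.00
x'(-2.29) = 0.00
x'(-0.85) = 0.00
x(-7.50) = 0.00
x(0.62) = 0.00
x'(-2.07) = 0.00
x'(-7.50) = 0.00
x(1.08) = 0.00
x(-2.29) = 0.00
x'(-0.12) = 0.00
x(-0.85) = 0.00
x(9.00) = 0.00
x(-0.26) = 0.00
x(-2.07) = 0.00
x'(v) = 0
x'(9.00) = 0.00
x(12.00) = 0.00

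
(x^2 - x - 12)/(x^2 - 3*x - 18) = (x - 4)/(x - 6)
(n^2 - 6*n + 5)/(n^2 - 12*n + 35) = (n - 1)/(n - 7)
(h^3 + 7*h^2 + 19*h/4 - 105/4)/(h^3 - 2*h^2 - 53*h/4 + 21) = (h + 5)/(h - 4)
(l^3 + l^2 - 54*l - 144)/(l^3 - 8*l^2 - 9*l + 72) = (l + 6)/(l - 3)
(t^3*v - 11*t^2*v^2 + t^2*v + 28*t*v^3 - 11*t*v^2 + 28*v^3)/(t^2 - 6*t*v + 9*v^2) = v*(t^3 - 11*t^2*v + t^2 + 28*t*v^2 - 11*t*v + 28*v^2)/(t^2 - 6*t*v + 9*v^2)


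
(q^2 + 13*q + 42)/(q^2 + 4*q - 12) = (q + 7)/(q - 2)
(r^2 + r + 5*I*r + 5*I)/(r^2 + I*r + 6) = (r^2 + r + 5*I*r + 5*I)/(r^2 + I*r + 6)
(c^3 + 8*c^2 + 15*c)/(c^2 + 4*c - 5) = c*(c + 3)/(c - 1)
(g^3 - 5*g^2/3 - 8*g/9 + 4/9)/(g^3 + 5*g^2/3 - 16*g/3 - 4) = (g - 1/3)/(g + 3)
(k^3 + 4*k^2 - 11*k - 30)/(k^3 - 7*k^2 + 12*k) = (k^2 + 7*k + 10)/(k*(k - 4))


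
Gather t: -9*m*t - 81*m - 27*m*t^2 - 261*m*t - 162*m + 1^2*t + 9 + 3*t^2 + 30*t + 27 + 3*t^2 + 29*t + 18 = -243*m + t^2*(6 - 27*m) + t*(60 - 270*m) + 54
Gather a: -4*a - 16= -4*a - 16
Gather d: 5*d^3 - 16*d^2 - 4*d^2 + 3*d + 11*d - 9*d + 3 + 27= 5*d^3 - 20*d^2 + 5*d + 30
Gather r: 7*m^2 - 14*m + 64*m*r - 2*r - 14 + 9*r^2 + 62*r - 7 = 7*m^2 - 14*m + 9*r^2 + r*(64*m + 60) - 21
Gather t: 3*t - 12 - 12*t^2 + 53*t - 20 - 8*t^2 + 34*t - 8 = -20*t^2 + 90*t - 40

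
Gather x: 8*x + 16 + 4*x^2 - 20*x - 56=4*x^2 - 12*x - 40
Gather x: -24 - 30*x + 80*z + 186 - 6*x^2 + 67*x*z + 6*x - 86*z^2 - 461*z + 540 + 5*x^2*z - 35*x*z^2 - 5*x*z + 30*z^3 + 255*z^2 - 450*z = x^2*(5*z - 6) + x*(-35*z^2 + 62*z - 24) + 30*z^3 + 169*z^2 - 831*z + 702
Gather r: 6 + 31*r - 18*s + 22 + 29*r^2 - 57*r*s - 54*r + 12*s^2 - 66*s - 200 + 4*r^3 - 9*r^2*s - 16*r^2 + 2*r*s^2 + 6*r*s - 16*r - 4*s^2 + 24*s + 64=4*r^3 + r^2*(13 - 9*s) + r*(2*s^2 - 51*s - 39) + 8*s^2 - 60*s - 108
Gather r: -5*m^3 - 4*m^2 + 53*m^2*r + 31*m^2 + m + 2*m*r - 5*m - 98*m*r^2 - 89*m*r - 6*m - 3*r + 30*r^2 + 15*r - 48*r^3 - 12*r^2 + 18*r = -5*m^3 + 27*m^2 - 10*m - 48*r^3 + r^2*(18 - 98*m) + r*(53*m^2 - 87*m + 30)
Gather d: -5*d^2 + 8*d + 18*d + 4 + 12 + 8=-5*d^2 + 26*d + 24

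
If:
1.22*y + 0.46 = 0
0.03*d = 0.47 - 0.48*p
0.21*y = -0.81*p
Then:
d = 14.10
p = 0.10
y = -0.38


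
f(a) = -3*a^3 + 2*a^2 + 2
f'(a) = -9*a^2 + 4*a = a*(4 - 9*a)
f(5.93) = -553.25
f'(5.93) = -292.76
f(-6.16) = 779.13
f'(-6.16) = -366.15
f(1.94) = -12.38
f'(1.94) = -26.11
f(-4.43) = 302.06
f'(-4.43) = -194.34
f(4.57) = -242.56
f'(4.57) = -169.68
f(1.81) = -9.24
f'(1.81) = -22.24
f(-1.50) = 16.62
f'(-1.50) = -26.25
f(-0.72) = 4.16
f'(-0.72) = -7.55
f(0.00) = 2.00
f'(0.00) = 0.00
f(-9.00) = 2351.00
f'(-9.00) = -765.00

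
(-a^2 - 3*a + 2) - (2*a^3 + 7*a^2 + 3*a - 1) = -2*a^3 - 8*a^2 - 6*a + 3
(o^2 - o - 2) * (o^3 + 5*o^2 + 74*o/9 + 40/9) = o^5 + 4*o^4 + 11*o^3/9 - 124*o^2/9 - 188*o/9 - 80/9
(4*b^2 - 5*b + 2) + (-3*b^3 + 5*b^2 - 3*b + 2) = -3*b^3 + 9*b^2 - 8*b + 4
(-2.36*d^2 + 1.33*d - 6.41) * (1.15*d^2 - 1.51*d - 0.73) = -2.714*d^4 + 5.0931*d^3 - 7.657*d^2 + 8.7082*d + 4.6793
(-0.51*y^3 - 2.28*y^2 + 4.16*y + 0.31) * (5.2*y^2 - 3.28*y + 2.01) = -2.652*y^5 - 10.1832*y^4 + 28.0853*y^3 - 16.6156*y^2 + 7.3448*y + 0.6231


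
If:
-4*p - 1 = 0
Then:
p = -1/4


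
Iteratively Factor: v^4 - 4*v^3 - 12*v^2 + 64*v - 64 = (v - 4)*(v^3 - 12*v + 16) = (v - 4)*(v + 4)*(v^2 - 4*v + 4) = (v - 4)*(v - 2)*(v + 4)*(v - 2)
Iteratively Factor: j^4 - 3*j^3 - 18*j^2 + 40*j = (j + 4)*(j^3 - 7*j^2 + 10*j) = (j - 5)*(j + 4)*(j^2 - 2*j) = j*(j - 5)*(j + 4)*(j - 2)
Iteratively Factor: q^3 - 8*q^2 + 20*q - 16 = (q - 2)*(q^2 - 6*q + 8) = (q - 2)^2*(q - 4)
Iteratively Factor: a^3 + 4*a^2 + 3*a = (a + 3)*(a^2 + a) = a*(a + 3)*(a + 1)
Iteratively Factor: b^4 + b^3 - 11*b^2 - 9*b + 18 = (b - 3)*(b^3 + 4*b^2 + b - 6) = (b - 3)*(b - 1)*(b^2 + 5*b + 6) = (b - 3)*(b - 1)*(b + 2)*(b + 3)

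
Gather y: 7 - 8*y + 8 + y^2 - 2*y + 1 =y^2 - 10*y + 16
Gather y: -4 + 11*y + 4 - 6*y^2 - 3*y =-6*y^2 + 8*y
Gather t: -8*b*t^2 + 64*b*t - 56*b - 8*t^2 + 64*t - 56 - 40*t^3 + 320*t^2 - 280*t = -56*b - 40*t^3 + t^2*(312 - 8*b) + t*(64*b - 216) - 56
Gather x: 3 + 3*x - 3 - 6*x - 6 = -3*x - 6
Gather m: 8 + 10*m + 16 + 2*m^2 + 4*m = 2*m^2 + 14*m + 24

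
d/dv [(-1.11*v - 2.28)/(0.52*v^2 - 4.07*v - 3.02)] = (0.5772*v^2 + 2.3712*v - 5.9274)/(0.2704*v^4 - 4.2328*v^3 + 13.4241*v^2 + 24.5828*v + 9.1204)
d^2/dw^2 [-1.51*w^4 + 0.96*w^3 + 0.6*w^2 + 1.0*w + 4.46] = -18.12*w^2 + 5.76*w + 1.2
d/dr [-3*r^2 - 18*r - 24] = -6*r - 18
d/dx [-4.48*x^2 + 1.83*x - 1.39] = 1.83 - 8.96*x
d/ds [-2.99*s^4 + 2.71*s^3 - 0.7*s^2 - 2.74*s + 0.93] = -11.96*s^3 + 8.13*s^2 - 1.4*s - 2.74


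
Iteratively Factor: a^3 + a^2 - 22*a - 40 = (a - 5)*(a^2 + 6*a + 8) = (a - 5)*(a + 4)*(a + 2)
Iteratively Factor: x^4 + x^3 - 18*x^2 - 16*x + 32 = (x - 1)*(x^3 + 2*x^2 - 16*x - 32) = (x - 1)*(x + 4)*(x^2 - 2*x - 8) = (x - 1)*(x + 2)*(x + 4)*(x - 4)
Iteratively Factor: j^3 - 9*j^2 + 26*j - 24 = (j - 4)*(j^2 - 5*j + 6) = (j - 4)*(j - 3)*(j - 2)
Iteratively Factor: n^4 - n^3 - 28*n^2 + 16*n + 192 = (n + 4)*(n^3 - 5*n^2 - 8*n + 48) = (n + 3)*(n + 4)*(n^2 - 8*n + 16) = (n - 4)*(n + 3)*(n + 4)*(n - 4)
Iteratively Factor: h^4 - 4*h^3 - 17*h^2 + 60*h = (h - 5)*(h^3 + h^2 - 12*h) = (h - 5)*(h + 4)*(h^2 - 3*h) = h*(h - 5)*(h + 4)*(h - 3)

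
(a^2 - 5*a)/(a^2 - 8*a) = (a - 5)/(a - 8)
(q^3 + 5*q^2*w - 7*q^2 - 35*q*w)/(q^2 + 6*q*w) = (q^2 + 5*q*w - 7*q - 35*w)/(q + 6*w)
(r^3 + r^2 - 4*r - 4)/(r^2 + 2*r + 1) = (r^2 - 4)/(r + 1)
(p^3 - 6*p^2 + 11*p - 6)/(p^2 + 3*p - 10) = (p^2 - 4*p + 3)/(p + 5)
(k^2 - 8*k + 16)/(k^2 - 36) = (k^2 - 8*k + 16)/(k^2 - 36)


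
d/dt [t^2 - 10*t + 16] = 2*t - 10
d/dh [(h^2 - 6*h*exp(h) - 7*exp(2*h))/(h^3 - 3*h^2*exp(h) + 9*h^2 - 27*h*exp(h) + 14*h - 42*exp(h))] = (-(-h^2 + 6*h*exp(h) + 7*exp(2*h))*(3*h^2*exp(h) - 3*h^2 + 33*h*exp(h) - 18*h + 69*exp(h) - 14) + 2*(-3*h*exp(h) + h - 7*exp(2*h) - 3*exp(h))*(h^3 - 3*h^2*exp(h) + 9*h^2 - 27*h*exp(h) + 14*h - 42*exp(h)))/(h^3 - 3*h^2*exp(h) + 9*h^2 - 27*h*exp(h) + 14*h - 42*exp(h))^2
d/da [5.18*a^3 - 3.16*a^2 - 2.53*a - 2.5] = 15.54*a^2 - 6.32*a - 2.53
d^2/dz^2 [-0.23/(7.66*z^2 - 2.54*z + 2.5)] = (26.990776*z^2 - 8.949944*z - 0.23*(15.32*z - 2.54)*(30.64*z - 5.08) + 8.809)/(7.66*z^2 - 2.54*z + 2.5)^3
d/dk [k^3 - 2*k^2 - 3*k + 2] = 3*k^2 - 4*k - 3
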